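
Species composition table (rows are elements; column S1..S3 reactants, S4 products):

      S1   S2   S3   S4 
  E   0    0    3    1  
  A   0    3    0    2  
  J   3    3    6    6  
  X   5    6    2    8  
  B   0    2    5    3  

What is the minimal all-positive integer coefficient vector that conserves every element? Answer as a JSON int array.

Coefficients: [2, 2, 1, 3]

E: 2·0+2·0+1·3 = 3 | 3·1 = 3
A: 2·0+2·3+1·0 = 6 | 3·2 = 6
J: 2·3+2·3+1·6 = 18 | 3·6 = 18
X: 2·5+2·6+1·2 = 24 | 3·8 = 24
B: 2·0+2·2+1·5 = 9 | 3·3 = 9
gcd(2,2,1,3) = 1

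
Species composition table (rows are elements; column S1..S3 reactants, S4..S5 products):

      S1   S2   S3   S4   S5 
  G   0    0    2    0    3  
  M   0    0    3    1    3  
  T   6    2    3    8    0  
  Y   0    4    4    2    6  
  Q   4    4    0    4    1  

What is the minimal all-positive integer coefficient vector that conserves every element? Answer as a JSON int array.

Coefficients: [4, 3, 6, 6, 4]

G: 4·0+3·0+6·2 = 12 | 6·0+4·3 = 12
M: 4·0+3·0+6·3 = 18 | 6·1+4·3 = 18
T: 4·6+3·2+6·3 = 48 | 6·8+4·0 = 48
Y: 4·0+3·4+6·4 = 36 | 6·2+4·6 = 36
Q: 4·4+3·4+6·0 = 28 | 6·4+4·1 = 28
gcd(4,3,6,6,4) = 1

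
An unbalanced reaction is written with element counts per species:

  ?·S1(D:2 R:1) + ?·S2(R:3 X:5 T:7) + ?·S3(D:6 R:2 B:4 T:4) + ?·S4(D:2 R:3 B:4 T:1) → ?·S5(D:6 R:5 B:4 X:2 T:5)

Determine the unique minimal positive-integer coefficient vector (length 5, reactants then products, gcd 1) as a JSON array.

Coefficients: [6, 2, 2, 3, 5]

D: 6·2+2·0+2·6+3·2 = 30 | 5·6 = 30
R: 6·1+2·3+2·2+3·3 = 25 | 5·5 = 25
B: 6·0+2·0+2·4+3·4 = 20 | 5·4 = 20
X: 6·0+2·5+2·0+3·0 = 10 | 5·2 = 10
T: 6·0+2·7+2·4+3·1 = 25 | 5·5 = 25
gcd(6,2,2,3,5) = 1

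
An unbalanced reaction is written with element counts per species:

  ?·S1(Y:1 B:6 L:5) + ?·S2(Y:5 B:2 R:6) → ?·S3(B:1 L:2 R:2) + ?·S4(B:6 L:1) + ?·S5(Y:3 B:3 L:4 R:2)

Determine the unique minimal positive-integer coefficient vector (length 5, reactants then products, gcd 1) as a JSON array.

Y: 5·1+2·5 = 15 | 1·0+3·0+5·3 = 15
B: 5·6+2·2 = 34 | 1·1+3·6+5·3 = 34
L: 5·5+2·0 = 25 | 1·2+3·1+5·4 = 25
R: 5·0+2·6 = 12 | 1·2+3·0+5·2 = 12
gcd(5,2,1,3,5) = 1

Coefficients: [5, 2, 1, 3, 5]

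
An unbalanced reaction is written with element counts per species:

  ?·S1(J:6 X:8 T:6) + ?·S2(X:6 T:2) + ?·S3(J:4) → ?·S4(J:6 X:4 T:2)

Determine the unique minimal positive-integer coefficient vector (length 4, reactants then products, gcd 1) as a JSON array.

Coefficients: [1, 2, 6, 5]

J: 1·6+2·0+6·4 = 30 | 5·6 = 30
X: 1·8+2·6+6·0 = 20 | 5·4 = 20
T: 1·6+2·2+6·0 = 10 | 5·2 = 10
gcd(1,2,6,5) = 1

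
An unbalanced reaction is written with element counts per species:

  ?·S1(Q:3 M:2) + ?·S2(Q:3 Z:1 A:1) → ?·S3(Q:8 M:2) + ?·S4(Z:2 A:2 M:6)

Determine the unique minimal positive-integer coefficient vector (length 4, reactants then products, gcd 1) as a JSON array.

Coefficients: [6, 2, 3, 1]

Q: 6·3+2·3 = 24 | 3·8+1·0 = 24
Z: 6·0+2·1 = 2 | 3·0+1·2 = 2
A: 6·0+2·1 = 2 | 3·0+1·2 = 2
M: 6·2+2·0 = 12 | 3·2+1·6 = 12
gcd(6,2,3,1) = 1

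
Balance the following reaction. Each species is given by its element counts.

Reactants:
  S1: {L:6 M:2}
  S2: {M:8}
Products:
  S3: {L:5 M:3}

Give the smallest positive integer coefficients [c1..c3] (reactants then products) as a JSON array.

L: 5·6+1·0 = 30 | 6·5 = 30
M: 5·2+1·8 = 18 | 6·3 = 18
gcd(5,1,6) = 1

Coefficients: [5, 1, 6]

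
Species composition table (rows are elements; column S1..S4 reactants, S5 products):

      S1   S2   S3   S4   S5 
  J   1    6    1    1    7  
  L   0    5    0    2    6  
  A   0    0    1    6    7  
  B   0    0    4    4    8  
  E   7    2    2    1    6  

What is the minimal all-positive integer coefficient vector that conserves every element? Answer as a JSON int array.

J: 1·1+4·6+5·1+5·1 = 35 | 5·7 = 35
L: 1·0+4·5+5·0+5·2 = 30 | 5·6 = 30
A: 1·0+4·0+5·1+5·6 = 35 | 5·7 = 35
B: 1·0+4·0+5·4+5·4 = 40 | 5·8 = 40
E: 1·7+4·2+5·2+5·1 = 30 | 5·6 = 30
gcd(1,4,5,5,5) = 1

Coefficients: [1, 4, 5, 5, 5]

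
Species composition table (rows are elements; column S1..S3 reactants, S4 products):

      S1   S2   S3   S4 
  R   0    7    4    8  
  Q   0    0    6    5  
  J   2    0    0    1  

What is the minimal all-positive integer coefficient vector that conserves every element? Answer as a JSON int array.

R: 3·0+4·7+5·4 = 48 | 6·8 = 48
Q: 3·0+4·0+5·6 = 30 | 6·5 = 30
J: 3·2+4·0+5·0 = 6 | 6·1 = 6
gcd(3,4,5,6) = 1

Coefficients: [3, 4, 5, 6]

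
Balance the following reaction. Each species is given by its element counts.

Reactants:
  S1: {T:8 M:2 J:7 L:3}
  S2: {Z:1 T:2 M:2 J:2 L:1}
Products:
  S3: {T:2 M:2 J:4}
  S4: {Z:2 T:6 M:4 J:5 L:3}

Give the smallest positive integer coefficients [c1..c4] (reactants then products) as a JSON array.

Z: 1·0+6·1 = 6 | 1·0+3·2 = 6
T: 1·8+6·2 = 20 | 1·2+3·6 = 20
M: 1·2+6·2 = 14 | 1·2+3·4 = 14
J: 1·7+6·2 = 19 | 1·4+3·5 = 19
L: 1·3+6·1 = 9 | 1·0+3·3 = 9
gcd(1,6,1,3) = 1

Coefficients: [1, 6, 1, 3]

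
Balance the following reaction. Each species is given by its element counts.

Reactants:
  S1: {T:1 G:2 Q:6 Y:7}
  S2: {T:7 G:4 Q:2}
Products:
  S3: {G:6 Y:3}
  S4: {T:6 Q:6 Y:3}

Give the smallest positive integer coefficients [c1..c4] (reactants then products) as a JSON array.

T: 3·1+3·7 = 24 | 3·0+4·6 = 24
G: 3·2+3·4 = 18 | 3·6+4·0 = 18
Q: 3·6+3·2 = 24 | 3·0+4·6 = 24
Y: 3·7+3·0 = 21 | 3·3+4·3 = 21
gcd(3,3,3,4) = 1

Coefficients: [3, 3, 3, 4]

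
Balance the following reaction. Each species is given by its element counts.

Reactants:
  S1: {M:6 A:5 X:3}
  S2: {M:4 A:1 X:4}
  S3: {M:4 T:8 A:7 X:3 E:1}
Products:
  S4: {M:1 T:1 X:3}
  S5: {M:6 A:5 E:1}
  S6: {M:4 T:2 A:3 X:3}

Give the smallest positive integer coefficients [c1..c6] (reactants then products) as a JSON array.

M: 1·6+6·4+2·4 = 38 | 6·1+2·6+5·4 = 38
T: 1·0+6·0+2·8 = 16 | 6·1+2·0+5·2 = 16
A: 1·5+6·1+2·7 = 25 | 6·0+2·5+5·3 = 25
X: 1·3+6·4+2·3 = 33 | 6·3+2·0+5·3 = 33
E: 1·0+6·0+2·1 = 2 | 6·0+2·1+5·0 = 2
gcd(1,6,2,6,2,5) = 1

Coefficients: [1, 6, 2, 6, 2, 5]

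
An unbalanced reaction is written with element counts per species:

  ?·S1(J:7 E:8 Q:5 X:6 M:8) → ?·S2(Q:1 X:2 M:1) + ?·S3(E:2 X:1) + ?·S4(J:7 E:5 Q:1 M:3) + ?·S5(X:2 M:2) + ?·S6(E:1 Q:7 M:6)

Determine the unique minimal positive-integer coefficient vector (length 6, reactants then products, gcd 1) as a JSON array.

J: 3·7 = 21 | 5·0+4·0+3·7+2·0+1·0 = 21
E: 3·8 = 24 | 5·0+4·2+3·5+2·0+1·1 = 24
Q: 3·5 = 15 | 5·1+4·0+3·1+2·0+1·7 = 15
X: 3·6 = 18 | 5·2+4·1+3·0+2·2+1·0 = 18
M: 3·8 = 24 | 5·1+4·0+3·3+2·2+1·6 = 24
gcd(3,5,4,3,2,1) = 1

Coefficients: [3, 5, 4, 3, 2, 1]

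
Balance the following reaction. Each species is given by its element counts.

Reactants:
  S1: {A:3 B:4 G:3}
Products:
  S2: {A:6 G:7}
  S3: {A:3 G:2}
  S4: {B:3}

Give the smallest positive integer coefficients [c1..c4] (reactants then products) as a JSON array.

Coefficients: [3, 1, 1, 4]

A: 3·3 = 9 | 1·6+1·3+4·0 = 9
B: 3·4 = 12 | 1·0+1·0+4·3 = 12
G: 3·3 = 9 | 1·7+1·2+4·0 = 9
gcd(3,1,1,4) = 1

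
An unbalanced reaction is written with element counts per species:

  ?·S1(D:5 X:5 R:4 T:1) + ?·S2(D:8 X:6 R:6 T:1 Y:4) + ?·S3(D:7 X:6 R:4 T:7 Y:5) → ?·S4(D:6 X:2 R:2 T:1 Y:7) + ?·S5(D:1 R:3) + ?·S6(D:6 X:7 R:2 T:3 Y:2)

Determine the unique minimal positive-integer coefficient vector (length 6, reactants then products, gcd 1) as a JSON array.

D: 1·5+2·8+1·7 = 28 | 1·6+4·1+3·6 = 28
X: 1·5+2·6+1·6 = 23 | 1·2+4·0+3·7 = 23
R: 1·4+2·6+1·4 = 20 | 1·2+4·3+3·2 = 20
T: 1·1+2·1+1·7 = 10 | 1·1+4·0+3·3 = 10
Y: 1·0+2·4+1·5 = 13 | 1·7+4·0+3·2 = 13
gcd(1,2,1,1,4,3) = 1

Coefficients: [1, 2, 1, 1, 4, 3]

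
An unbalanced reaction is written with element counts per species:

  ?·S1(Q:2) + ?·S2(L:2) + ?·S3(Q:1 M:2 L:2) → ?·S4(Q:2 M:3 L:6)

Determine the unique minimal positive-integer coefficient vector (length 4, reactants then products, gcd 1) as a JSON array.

Coefficients: [1, 6, 6, 4]

Q: 1·2+6·0+6·1 = 8 | 4·2 = 8
M: 1·0+6·0+6·2 = 12 | 4·3 = 12
L: 1·0+6·2+6·2 = 24 | 4·6 = 24
gcd(1,6,6,4) = 1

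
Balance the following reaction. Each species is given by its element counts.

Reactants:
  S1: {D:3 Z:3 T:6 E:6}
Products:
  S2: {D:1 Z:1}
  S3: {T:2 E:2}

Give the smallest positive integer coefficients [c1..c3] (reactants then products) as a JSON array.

D: 1·3 = 3 | 3·1+3·0 = 3
Z: 1·3 = 3 | 3·1+3·0 = 3
T: 1·6 = 6 | 3·0+3·2 = 6
E: 1·6 = 6 | 3·0+3·2 = 6
gcd(1,3,3) = 1

Coefficients: [1, 3, 3]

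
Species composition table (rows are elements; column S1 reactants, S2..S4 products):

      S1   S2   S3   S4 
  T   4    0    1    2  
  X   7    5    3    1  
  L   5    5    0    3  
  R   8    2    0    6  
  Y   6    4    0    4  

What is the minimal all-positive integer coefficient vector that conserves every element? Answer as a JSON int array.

T: 4·4 = 16 | 1·0+6·1+5·2 = 16
X: 4·7 = 28 | 1·5+6·3+5·1 = 28
L: 4·5 = 20 | 1·5+6·0+5·3 = 20
R: 4·8 = 32 | 1·2+6·0+5·6 = 32
Y: 4·6 = 24 | 1·4+6·0+5·4 = 24
gcd(4,1,6,5) = 1

Coefficients: [4, 1, 6, 5]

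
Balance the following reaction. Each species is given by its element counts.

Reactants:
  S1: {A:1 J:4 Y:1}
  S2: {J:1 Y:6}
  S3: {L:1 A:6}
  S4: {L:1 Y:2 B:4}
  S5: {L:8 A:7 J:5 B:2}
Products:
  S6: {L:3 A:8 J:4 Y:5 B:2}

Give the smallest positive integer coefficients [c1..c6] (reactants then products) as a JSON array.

Coefficients: [3, 3, 5, 2, 1, 5]

L: 3·0+3·0+5·1+2·1+1·8 = 15 | 5·3 = 15
A: 3·1+3·0+5·6+2·0+1·7 = 40 | 5·8 = 40
J: 3·4+3·1+5·0+2·0+1·5 = 20 | 5·4 = 20
Y: 3·1+3·6+5·0+2·2+1·0 = 25 | 5·5 = 25
B: 3·0+3·0+5·0+2·4+1·2 = 10 | 5·2 = 10
gcd(3,3,5,2,1,5) = 1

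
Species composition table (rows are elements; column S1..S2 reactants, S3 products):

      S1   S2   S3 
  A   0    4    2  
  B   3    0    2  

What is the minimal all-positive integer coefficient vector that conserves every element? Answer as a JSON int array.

A: 4·0+3·4 = 12 | 6·2 = 12
B: 4·3+3·0 = 12 | 6·2 = 12
gcd(4,3,6) = 1

Coefficients: [4, 3, 6]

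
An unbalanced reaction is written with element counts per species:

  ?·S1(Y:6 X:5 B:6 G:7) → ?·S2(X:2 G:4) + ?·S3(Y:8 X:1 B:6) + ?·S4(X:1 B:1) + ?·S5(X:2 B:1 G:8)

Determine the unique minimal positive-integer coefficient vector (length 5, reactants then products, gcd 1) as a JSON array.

Coefficients: [4, 5, 3, 5, 1]

Y: 4·6 = 24 | 5·0+3·8+5·0+1·0 = 24
X: 4·5 = 20 | 5·2+3·1+5·1+1·2 = 20
B: 4·6 = 24 | 5·0+3·6+5·1+1·1 = 24
G: 4·7 = 28 | 5·4+3·0+5·0+1·8 = 28
gcd(4,5,3,5,1) = 1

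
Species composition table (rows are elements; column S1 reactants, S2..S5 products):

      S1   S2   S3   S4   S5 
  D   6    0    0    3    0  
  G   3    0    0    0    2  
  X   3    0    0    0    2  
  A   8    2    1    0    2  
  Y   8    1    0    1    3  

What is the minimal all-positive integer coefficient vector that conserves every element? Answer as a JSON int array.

Coefficients: [2, 3, 4, 4, 3]

D: 2·6 = 12 | 3·0+4·0+4·3+3·0 = 12
G: 2·3 = 6 | 3·0+4·0+4·0+3·2 = 6
X: 2·3 = 6 | 3·0+4·0+4·0+3·2 = 6
A: 2·8 = 16 | 3·2+4·1+4·0+3·2 = 16
Y: 2·8 = 16 | 3·1+4·0+4·1+3·3 = 16
gcd(2,3,4,4,3) = 1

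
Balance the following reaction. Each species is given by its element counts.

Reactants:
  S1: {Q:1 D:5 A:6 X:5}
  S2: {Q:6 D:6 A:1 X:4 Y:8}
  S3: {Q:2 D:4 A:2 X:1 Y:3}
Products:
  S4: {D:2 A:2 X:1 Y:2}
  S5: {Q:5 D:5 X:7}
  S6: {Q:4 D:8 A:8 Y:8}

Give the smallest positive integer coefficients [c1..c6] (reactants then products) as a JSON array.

Q: 3·1+2·6+4·2 = 23 | 6·0+3·5+2·4 = 23
D: 3·5+2·6+4·4 = 43 | 6·2+3·5+2·8 = 43
A: 3·6+2·1+4·2 = 28 | 6·2+3·0+2·8 = 28
X: 3·5+2·4+4·1 = 27 | 6·1+3·7+2·0 = 27
Y: 3·0+2·8+4·3 = 28 | 6·2+3·0+2·8 = 28
gcd(3,2,4,6,3,2) = 1

Coefficients: [3, 2, 4, 6, 3, 2]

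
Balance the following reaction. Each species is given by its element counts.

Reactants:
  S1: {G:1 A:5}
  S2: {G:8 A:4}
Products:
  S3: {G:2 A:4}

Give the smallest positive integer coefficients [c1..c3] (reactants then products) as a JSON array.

G: 4·1+1·8 = 12 | 6·2 = 12
A: 4·5+1·4 = 24 | 6·4 = 24
gcd(4,1,6) = 1

Coefficients: [4, 1, 6]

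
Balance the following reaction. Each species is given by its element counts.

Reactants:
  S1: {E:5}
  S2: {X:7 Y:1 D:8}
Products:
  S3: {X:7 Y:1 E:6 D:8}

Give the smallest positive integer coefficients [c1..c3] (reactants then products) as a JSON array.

Coefficients: [6, 5, 5]

X: 6·0+5·7 = 35 | 5·7 = 35
Y: 6·0+5·1 = 5 | 5·1 = 5
E: 6·5+5·0 = 30 | 5·6 = 30
D: 6·0+5·8 = 40 | 5·8 = 40
gcd(6,5,5) = 1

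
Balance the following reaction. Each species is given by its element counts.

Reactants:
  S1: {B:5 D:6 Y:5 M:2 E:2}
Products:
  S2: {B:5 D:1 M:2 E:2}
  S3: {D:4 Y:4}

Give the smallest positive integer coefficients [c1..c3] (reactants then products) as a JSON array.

B: 4·5 = 20 | 4·5+5·0 = 20
D: 4·6 = 24 | 4·1+5·4 = 24
Y: 4·5 = 20 | 4·0+5·4 = 20
M: 4·2 = 8 | 4·2+5·0 = 8
E: 4·2 = 8 | 4·2+5·0 = 8
gcd(4,4,5) = 1

Coefficients: [4, 4, 5]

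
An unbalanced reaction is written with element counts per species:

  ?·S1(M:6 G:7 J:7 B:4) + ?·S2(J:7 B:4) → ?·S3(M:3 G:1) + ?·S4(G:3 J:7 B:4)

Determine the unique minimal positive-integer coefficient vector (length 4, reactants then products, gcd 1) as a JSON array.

Coefficients: [3, 2, 6, 5]

M: 3·6+2·0 = 18 | 6·3+5·0 = 18
G: 3·7+2·0 = 21 | 6·1+5·3 = 21
J: 3·7+2·7 = 35 | 6·0+5·7 = 35
B: 3·4+2·4 = 20 | 6·0+5·4 = 20
gcd(3,2,6,5) = 1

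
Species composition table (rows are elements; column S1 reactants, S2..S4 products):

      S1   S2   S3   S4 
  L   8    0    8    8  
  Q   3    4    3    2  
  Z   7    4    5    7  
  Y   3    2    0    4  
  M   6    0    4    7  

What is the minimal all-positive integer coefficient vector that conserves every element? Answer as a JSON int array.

L: 6·8 = 48 | 1·0+2·8+4·8 = 48
Q: 6·3 = 18 | 1·4+2·3+4·2 = 18
Z: 6·7 = 42 | 1·4+2·5+4·7 = 42
Y: 6·3 = 18 | 1·2+2·0+4·4 = 18
M: 6·6 = 36 | 1·0+2·4+4·7 = 36
gcd(6,1,2,4) = 1

Coefficients: [6, 1, 2, 4]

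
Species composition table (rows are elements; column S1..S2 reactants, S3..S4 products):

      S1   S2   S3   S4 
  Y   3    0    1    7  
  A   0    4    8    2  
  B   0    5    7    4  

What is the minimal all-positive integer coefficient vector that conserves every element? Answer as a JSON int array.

Y: 5·3+3·0 = 15 | 1·1+2·7 = 15
A: 5·0+3·4 = 12 | 1·8+2·2 = 12
B: 5·0+3·5 = 15 | 1·7+2·4 = 15
gcd(5,3,1,2) = 1

Coefficients: [5, 3, 1, 2]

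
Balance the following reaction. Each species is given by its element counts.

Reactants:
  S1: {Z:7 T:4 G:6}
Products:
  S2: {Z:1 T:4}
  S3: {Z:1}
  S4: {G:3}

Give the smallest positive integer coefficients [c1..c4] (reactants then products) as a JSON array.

Coefficients: [1, 1, 6, 2]

Z: 1·7 = 7 | 1·1+6·1+2·0 = 7
T: 1·4 = 4 | 1·4+6·0+2·0 = 4
G: 1·6 = 6 | 1·0+6·0+2·3 = 6
gcd(1,1,6,2) = 1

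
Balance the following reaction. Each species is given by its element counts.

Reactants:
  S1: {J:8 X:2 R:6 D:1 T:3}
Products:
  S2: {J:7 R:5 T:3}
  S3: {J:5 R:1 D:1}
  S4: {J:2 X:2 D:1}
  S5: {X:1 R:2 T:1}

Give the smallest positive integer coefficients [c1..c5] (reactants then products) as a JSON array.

J: 5·8 = 40 | 3·7+3·5+2·2+6·0 = 40
X: 5·2 = 10 | 3·0+3·0+2·2+6·1 = 10
R: 5·6 = 30 | 3·5+3·1+2·0+6·2 = 30
D: 5·1 = 5 | 3·0+3·1+2·1+6·0 = 5
T: 5·3 = 15 | 3·3+3·0+2·0+6·1 = 15
gcd(5,3,3,2,6) = 1

Coefficients: [5, 3, 3, 2, 6]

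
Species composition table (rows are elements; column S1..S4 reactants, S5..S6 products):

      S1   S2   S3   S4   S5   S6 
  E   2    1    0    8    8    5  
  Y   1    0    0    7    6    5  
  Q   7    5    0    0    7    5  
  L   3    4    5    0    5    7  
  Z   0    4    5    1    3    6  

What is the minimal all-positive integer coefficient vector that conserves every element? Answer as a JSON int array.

E: 6·2+1·1+3·0+5·8 = 53 | 6·8+1·5 = 53
Y: 6·1+1·0+3·0+5·7 = 41 | 6·6+1·5 = 41
Q: 6·7+1·5+3·0+5·0 = 47 | 6·7+1·5 = 47
L: 6·3+1·4+3·5+5·0 = 37 | 6·5+1·7 = 37
Z: 6·0+1·4+3·5+5·1 = 24 | 6·3+1·6 = 24
gcd(6,1,3,5,6,1) = 1

Coefficients: [6, 1, 3, 5, 6, 1]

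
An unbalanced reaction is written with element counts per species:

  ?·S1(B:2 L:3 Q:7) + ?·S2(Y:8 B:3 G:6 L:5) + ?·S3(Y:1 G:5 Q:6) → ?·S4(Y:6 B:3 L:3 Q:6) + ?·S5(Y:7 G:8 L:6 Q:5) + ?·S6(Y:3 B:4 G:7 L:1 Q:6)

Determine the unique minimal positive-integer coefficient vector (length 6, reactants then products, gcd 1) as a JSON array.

Y: 2·0+5·8+6·1 = 46 | 1·6+4·7+4·3 = 46
B: 2·2+5·3+6·0 = 19 | 1·3+4·0+4·4 = 19
G: 2·0+5·6+6·5 = 60 | 1·0+4·8+4·7 = 60
L: 2·3+5·5+6·0 = 31 | 1·3+4·6+4·1 = 31
Q: 2·7+5·0+6·6 = 50 | 1·6+4·5+4·6 = 50
gcd(2,5,6,1,4,4) = 1

Coefficients: [2, 5, 6, 1, 4, 4]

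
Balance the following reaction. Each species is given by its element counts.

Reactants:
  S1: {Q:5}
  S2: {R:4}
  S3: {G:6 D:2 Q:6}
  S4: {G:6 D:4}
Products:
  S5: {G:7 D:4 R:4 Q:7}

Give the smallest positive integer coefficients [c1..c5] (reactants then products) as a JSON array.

G: 6·0+6·0+2·6+5·6 = 42 | 6·7 = 42
D: 6·0+6·0+2·2+5·4 = 24 | 6·4 = 24
R: 6·0+6·4+2·0+5·0 = 24 | 6·4 = 24
Q: 6·5+6·0+2·6+5·0 = 42 | 6·7 = 42
gcd(6,6,2,5,6) = 1

Coefficients: [6, 6, 2, 5, 6]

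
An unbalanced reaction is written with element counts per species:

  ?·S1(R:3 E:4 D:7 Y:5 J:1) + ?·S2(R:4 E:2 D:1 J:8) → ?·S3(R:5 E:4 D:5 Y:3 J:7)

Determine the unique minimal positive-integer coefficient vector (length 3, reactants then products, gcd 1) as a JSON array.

R: 3·3+4·4 = 25 | 5·5 = 25
E: 3·4+4·2 = 20 | 5·4 = 20
D: 3·7+4·1 = 25 | 5·5 = 25
Y: 3·5+4·0 = 15 | 5·3 = 15
J: 3·1+4·8 = 35 | 5·7 = 35
gcd(3,4,5) = 1

Coefficients: [3, 4, 5]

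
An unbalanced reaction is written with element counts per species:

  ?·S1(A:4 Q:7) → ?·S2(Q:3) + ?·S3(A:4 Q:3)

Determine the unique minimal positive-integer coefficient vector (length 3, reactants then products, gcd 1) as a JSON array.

Coefficients: [3, 4, 3]

A: 3·4 = 12 | 4·0+3·4 = 12
Q: 3·7 = 21 | 4·3+3·3 = 21
gcd(3,4,3) = 1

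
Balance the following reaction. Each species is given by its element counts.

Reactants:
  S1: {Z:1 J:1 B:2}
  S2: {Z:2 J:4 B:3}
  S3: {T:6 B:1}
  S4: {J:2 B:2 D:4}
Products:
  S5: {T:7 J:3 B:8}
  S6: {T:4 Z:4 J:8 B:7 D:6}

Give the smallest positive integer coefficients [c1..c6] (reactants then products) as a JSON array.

Coefficients: [6, 5, 5, 6, 2, 4]

T: 6·0+5·0+5·6+6·0 = 30 | 2·7+4·4 = 30
Z: 6·1+5·2+5·0+6·0 = 16 | 2·0+4·4 = 16
J: 6·1+5·4+5·0+6·2 = 38 | 2·3+4·8 = 38
B: 6·2+5·3+5·1+6·2 = 44 | 2·8+4·7 = 44
D: 6·0+5·0+5·0+6·4 = 24 | 2·0+4·6 = 24
gcd(6,5,5,6,2,4) = 1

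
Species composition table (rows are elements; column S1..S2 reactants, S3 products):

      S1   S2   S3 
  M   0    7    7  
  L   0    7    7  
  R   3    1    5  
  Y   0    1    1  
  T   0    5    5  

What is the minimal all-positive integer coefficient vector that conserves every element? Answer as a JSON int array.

Coefficients: [4, 3, 3]

M: 4·0+3·7 = 21 | 3·7 = 21
L: 4·0+3·7 = 21 | 3·7 = 21
R: 4·3+3·1 = 15 | 3·5 = 15
Y: 4·0+3·1 = 3 | 3·1 = 3
T: 4·0+3·5 = 15 | 3·5 = 15
gcd(4,3,3) = 1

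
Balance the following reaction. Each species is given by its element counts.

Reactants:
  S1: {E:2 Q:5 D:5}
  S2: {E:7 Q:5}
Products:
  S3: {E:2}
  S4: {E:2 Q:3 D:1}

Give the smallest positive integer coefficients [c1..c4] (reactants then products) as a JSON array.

E: 1·2+2·7 = 16 | 3·2+5·2 = 16
Q: 1·5+2·5 = 15 | 3·0+5·3 = 15
D: 1·5+2·0 = 5 | 3·0+5·1 = 5
gcd(1,2,3,5) = 1

Coefficients: [1, 2, 3, 5]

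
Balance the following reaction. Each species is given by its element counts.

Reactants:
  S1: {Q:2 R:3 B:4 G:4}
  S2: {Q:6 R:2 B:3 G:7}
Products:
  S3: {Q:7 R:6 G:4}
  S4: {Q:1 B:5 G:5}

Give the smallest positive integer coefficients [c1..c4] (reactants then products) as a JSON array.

Q: 4·2+3·6 = 26 | 3·7+5·1 = 26
R: 4·3+3·2 = 18 | 3·6+5·0 = 18
B: 4·4+3·3 = 25 | 3·0+5·5 = 25
G: 4·4+3·7 = 37 | 3·4+5·5 = 37
gcd(4,3,3,5) = 1

Coefficients: [4, 3, 3, 5]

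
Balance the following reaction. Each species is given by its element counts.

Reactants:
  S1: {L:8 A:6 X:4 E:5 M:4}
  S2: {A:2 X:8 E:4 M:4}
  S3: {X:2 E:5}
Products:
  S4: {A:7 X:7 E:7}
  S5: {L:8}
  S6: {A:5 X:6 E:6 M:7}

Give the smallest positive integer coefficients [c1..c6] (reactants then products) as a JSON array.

Coefficients: [5, 2, 1, 2, 5, 4]

L: 5·8+2·0+1·0 = 40 | 2·0+5·8+4·0 = 40
A: 5·6+2·2+1·0 = 34 | 2·7+5·0+4·5 = 34
X: 5·4+2·8+1·2 = 38 | 2·7+5·0+4·6 = 38
E: 5·5+2·4+1·5 = 38 | 2·7+5·0+4·6 = 38
M: 5·4+2·4+1·0 = 28 | 2·0+5·0+4·7 = 28
gcd(5,2,1,2,5,4) = 1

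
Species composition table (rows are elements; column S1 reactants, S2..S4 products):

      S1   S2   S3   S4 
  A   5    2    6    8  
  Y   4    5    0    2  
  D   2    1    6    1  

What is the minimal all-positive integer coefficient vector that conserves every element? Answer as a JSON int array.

A: 6·5 = 30 | 4·2+1·6+2·8 = 30
Y: 6·4 = 24 | 4·5+1·0+2·2 = 24
D: 6·2 = 12 | 4·1+1·6+2·1 = 12
gcd(6,4,1,2) = 1

Coefficients: [6, 4, 1, 2]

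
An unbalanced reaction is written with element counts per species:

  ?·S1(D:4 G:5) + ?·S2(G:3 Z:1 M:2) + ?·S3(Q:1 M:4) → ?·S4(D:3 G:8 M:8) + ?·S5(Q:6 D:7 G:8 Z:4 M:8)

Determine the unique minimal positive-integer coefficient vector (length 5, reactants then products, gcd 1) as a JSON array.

Coefficients: [4, 4, 6, 3, 1]

Q: 4·0+4·0+6·1 = 6 | 3·0+1·6 = 6
D: 4·4+4·0+6·0 = 16 | 3·3+1·7 = 16
G: 4·5+4·3+6·0 = 32 | 3·8+1·8 = 32
Z: 4·0+4·1+6·0 = 4 | 3·0+1·4 = 4
M: 4·0+4·2+6·4 = 32 | 3·8+1·8 = 32
gcd(4,4,6,3,1) = 1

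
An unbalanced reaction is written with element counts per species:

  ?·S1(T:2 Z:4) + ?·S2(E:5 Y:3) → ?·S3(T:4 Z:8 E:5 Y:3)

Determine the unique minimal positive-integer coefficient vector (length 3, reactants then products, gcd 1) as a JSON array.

Coefficients: [2, 1, 1]

T: 2·2+1·0 = 4 | 1·4 = 4
Z: 2·4+1·0 = 8 | 1·8 = 8
E: 2·0+1·5 = 5 | 1·5 = 5
Y: 2·0+1·3 = 3 | 1·3 = 3
gcd(2,1,1) = 1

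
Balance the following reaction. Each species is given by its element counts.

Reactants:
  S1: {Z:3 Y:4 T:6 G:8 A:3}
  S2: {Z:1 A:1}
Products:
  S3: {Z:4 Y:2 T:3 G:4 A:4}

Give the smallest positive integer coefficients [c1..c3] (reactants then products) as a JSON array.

Z: 1·3+5·1 = 8 | 2·4 = 8
Y: 1·4+5·0 = 4 | 2·2 = 4
T: 1·6+5·0 = 6 | 2·3 = 6
G: 1·8+5·0 = 8 | 2·4 = 8
A: 1·3+5·1 = 8 | 2·4 = 8
gcd(1,5,2) = 1

Coefficients: [1, 5, 2]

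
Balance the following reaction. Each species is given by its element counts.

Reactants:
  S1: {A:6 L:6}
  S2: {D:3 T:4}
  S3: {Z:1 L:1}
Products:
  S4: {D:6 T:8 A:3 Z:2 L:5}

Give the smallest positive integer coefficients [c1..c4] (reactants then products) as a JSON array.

Coefficients: [1, 4, 4, 2]

D: 1·0+4·3+4·0 = 12 | 2·6 = 12
T: 1·0+4·4+4·0 = 16 | 2·8 = 16
A: 1·6+4·0+4·0 = 6 | 2·3 = 6
Z: 1·0+4·0+4·1 = 4 | 2·2 = 4
L: 1·6+4·0+4·1 = 10 | 2·5 = 10
gcd(1,4,4,2) = 1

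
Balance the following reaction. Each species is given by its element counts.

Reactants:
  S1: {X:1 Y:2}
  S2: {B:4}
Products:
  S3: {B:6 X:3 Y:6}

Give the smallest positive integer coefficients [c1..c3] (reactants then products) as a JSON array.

Coefficients: [6, 3, 2]

B: 6·0+3·4 = 12 | 2·6 = 12
X: 6·1+3·0 = 6 | 2·3 = 6
Y: 6·2+3·0 = 12 | 2·6 = 12
gcd(6,3,2) = 1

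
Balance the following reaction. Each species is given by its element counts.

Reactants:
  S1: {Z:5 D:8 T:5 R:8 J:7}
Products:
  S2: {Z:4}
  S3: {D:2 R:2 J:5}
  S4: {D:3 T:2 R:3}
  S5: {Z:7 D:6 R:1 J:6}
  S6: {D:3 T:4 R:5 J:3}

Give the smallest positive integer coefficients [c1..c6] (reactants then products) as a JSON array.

Z: 6·5 = 30 | 4·4+3·0+5·0+2·7+5·0 = 30
D: 6·8 = 48 | 4·0+3·2+5·3+2·6+5·3 = 48
T: 6·5 = 30 | 4·0+3·0+5·2+2·0+5·4 = 30
R: 6·8 = 48 | 4·0+3·2+5·3+2·1+5·5 = 48
J: 6·7 = 42 | 4·0+3·5+5·0+2·6+5·3 = 42
gcd(6,4,3,5,2,5) = 1

Coefficients: [6, 4, 3, 5, 2, 5]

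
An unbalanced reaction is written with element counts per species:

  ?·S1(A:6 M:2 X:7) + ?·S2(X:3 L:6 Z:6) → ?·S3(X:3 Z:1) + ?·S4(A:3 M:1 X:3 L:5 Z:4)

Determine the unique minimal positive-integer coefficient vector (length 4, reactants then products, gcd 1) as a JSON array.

Coefficients: [3, 5, 6, 6]

A: 3·6+5·0 = 18 | 6·0+6·3 = 18
M: 3·2+5·0 = 6 | 6·0+6·1 = 6
X: 3·7+5·3 = 36 | 6·3+6·3 = 36
L: 3·0+5·6 = 30 | 6·0+6·5 = 30
Z: 3·0+5·6 = 30 | 6·1+6·4 = 30
gcd(3,5,6,6) = 1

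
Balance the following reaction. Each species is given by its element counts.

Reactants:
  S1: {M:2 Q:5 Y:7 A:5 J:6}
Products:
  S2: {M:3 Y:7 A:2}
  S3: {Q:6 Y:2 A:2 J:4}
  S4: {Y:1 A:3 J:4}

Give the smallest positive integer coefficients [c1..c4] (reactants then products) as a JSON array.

M: 6·2 = 12 | 4·3+5·0+4·0 = 12
Q: 6·5 = 30 | 4·0+5·6+4·0 = 30
Y: 6·7 = 42 | 4·7+5·2+4·1 = 42
A: 6·5 = 30 | 4·2+5·2+4·3 = 30
J: 6·6 = 36 | 4·0+5·4+4·4 = 36
gcd(6,4,5,4) = 1

Coefficients: [6, 4, 5, 4]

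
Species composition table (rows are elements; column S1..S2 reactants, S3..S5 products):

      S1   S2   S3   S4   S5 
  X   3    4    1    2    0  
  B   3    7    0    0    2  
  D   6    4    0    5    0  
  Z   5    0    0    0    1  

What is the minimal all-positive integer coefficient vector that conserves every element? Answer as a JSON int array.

X: 1·3+1·4 = 7 | 3·1+2·2+5·0 = 7
B: 1·3+1·7 = 10 | 3·0+2·0+5·2 = 10
D: 1·6+1·4 = 10 | 3·0+2·5+5·0 = 10
Z: 1·5+1·0 = 5 | 3·0+2·0+5·1 = 5
gcd(1,1,3,2,5) = 1

Coefficients: [1, 1, 3, 2, 5]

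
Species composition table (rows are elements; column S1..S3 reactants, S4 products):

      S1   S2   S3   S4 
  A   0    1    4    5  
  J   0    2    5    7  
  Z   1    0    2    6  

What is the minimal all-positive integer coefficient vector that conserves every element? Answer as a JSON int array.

Coefficients: [4, 1, 1, 1]

A: 4·0+1·1+1·4 = 5 | 1·5 = 5
J: 4·0+1·2+1·5 = 7 | 1·7 = 7
Z: 4·1+1·0+1·2 = 6 | 1·6 = 6
gcd(4,1,1,1) = 1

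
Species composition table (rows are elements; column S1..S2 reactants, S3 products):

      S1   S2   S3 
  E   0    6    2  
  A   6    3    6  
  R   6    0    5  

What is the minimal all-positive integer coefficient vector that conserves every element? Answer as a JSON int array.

E: 5·0+2·6 = 12 | 6·2 = 12
A: 5·6+2·3 = 36 | 6·6 = 36
R: 5·6+2·0 = 30 | 6·5 = 30
gcd(5,2,6) = 1

Coefficients: [5, 2, 6]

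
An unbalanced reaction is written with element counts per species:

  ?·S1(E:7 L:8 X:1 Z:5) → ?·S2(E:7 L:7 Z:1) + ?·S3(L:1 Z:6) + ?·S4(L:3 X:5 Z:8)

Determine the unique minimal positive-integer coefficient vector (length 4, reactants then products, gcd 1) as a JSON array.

Coefficients: [5, 5, 2, 1]

E: 5·7 = 35 | 5·7+2·0+1·0 = 35
L: 5·8 = 40 | 5·7+2·1+1·3 = 40
X: 5·1 = 5 | 5·0+2·0+1·5 = 5
Z: 5·5 = 25 | 5·1+2·6+1·8 = 25
gcd(5,5,2,1) = 1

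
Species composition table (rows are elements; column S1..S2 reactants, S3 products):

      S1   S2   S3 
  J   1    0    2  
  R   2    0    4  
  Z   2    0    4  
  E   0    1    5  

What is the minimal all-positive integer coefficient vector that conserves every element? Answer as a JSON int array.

Coefficients: [2, 5, 1]

J: 2·1+5·0 = 2 | 1·2 = 2
R: 2·2+5·0 = 4 | 1·4 = 4
Z: 2·2+5·0 = 4 | 1·4 = 4
E: 2·0+5·1 = 5 | 1·5 = 5
gcd(2,5,1) = 1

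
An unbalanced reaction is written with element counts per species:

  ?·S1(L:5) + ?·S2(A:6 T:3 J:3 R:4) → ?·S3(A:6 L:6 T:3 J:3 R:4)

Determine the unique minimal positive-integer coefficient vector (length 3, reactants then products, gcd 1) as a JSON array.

Coefficients: [6, 5, 5]

A: 6·0+5·6 = 30 | 5·6 = 30
L: 6·5+5·0 = 30 | 5·6 = 30
T: 6·0+5·3 = 15 | 5·3 = 15
J: 6·0+5·3 = 15 | 5·3 = 15
R: 6·0+5·4 = 20 | 5·4 = 20
gcd(6,5,5) = 1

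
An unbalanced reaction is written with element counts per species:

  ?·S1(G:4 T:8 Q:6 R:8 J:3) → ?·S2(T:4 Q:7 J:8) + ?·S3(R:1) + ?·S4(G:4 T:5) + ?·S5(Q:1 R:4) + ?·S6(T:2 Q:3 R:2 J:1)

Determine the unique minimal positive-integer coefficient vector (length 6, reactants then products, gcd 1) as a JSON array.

G: 4·4 = 16 | 1·0+4·0+4·4+5·0+4·0 = 16
T: 4·8 = 32 | 1·4+4·0+4·5+5·0+4·2 = 32
Q: 4·6 = 24 | 1·7+4·0+4·0+5·1+4·3 = 24
R: 4·8 = 32 | 1·0+4·1+4·0+5·4+4·2 = 32
J: 4·3 = 12 | 1·8+4·0+4·0+5·0+4·1 = 12
gcd(4,1,4,4,5,4) = 1

Coefficients: [4, 1, 4, 4, 5, 4]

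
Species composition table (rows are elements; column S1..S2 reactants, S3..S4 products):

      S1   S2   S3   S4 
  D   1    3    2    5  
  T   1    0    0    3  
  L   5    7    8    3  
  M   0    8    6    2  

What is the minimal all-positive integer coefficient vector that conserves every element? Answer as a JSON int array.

Coefficients: [3, 4, 5, 1]

D: 3·1+4·3 = 15 | 5·2+1·5 = 15
T: 3·1+4·0 = 3 | 5·0+1·3 = 3
L: 3·5+4·7 = 43 | 5·8+1·3 = 43
M: 3·0+4·8 = 32 | 5·6+1·2 = 32
gcd(3,4,5,1) = 1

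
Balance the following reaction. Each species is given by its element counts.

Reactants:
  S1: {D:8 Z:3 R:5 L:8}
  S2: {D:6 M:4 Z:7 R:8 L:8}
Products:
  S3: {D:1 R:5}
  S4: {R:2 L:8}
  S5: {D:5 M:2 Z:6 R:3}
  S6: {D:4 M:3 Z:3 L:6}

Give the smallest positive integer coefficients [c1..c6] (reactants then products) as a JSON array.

Coefficients: [2, 6, 6, 5, 6, 4]

D: 2·8+6·6 = 52 | 6·1+5·0+6·5+4·4 = 52
M: 2·0+6·4 = 24 | 6·0+5·0+6·2+4·3 = 24
Z: 2·3+6·7 = 48 | 6·0+5·0+6·6+4·3 = 48
R: 2·5+6·8 = 58 | 6·5+5·2+6·3+4·0 = 58
L: 2·8+6·8 = 64 | 6·0+5·8+6·0+4·6 = 64
gcd(2,6,6,5,6,4) = 1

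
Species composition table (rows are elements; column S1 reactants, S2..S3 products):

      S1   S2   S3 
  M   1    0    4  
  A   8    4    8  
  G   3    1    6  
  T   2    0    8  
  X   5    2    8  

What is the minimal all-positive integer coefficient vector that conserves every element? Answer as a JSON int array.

Coefficients: [4, 6, 1]

M: 4·1 = 4 | 6·0+1·4 = 4
A: 4·8 = 32 | 6·4+1·8 = 32
G: 4·3 = 12 | 6·1+1·6 = 12
T: 4·2 = 8 | 6·0+1·8 = 8
X: 4·5 = 20 | 6·2+1·8 = 20
gcd(4,6,1) = 1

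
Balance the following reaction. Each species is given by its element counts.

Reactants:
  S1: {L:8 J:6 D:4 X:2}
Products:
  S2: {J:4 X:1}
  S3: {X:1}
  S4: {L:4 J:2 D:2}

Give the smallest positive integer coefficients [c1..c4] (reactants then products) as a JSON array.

L: 2·8 = 16 | 1·0+3·0+4·4 = 16
J: 2·6 = 12 | 1·4+3·0+4·2 = 12
D: 2·4 = 8 | 1·0+3·0+4·2 = 8
X: 2·2 = 4 | 1·1+3·1+4·0 = 4
gcd(2,1,3,4) = 1

Coefficients: [2, 1, 3, 4]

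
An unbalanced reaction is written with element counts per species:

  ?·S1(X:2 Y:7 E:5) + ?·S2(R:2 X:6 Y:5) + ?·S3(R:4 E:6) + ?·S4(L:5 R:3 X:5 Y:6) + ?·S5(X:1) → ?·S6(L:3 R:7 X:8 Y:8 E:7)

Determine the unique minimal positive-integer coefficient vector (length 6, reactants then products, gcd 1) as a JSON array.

Coefficients: [1, 3, 5, 3, 5, 5]

L: 1·0+3·0+5·0+3·5+5·0 = 15 | 5·3 = 15
R: 1·0+3·2+5·4+3·3+5·0 = 35 | 5·7 = 35
X: 1·2+3·6+5·0+3·5+5·1 = 40 | 5·8 = 40
Y: 1·7+3·5+5·0+3·6+5·0 = 40 | 5·8 = 40
E: 1·5+3·0+5·6+3·0+5·0 = 35 | 5·7 = 35
gcd(1,3,5,3,5,5) = 1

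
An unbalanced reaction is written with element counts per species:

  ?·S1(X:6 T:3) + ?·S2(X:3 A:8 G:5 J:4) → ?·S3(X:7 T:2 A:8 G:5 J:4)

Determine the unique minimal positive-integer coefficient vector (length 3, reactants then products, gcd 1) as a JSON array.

X: 2·6+3·3 = 21 | 3·7 = 21
T: 2·3+3·0 = 6 | 3·2 = 6
A: 2·0+3·8 = 24 | 3·8 = 24
G: 2·0+3·5 = 15 | 3·5 = 15
J: 2·0+3·4 = 12 | 3·4 = 12
gcd(2,3,3) = 1

Coefficients: [2, 3, 3]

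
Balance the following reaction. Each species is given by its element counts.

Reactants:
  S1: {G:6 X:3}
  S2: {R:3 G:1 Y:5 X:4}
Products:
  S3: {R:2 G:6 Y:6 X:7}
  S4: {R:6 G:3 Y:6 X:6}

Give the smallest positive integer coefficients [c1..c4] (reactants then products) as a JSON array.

Coefficients: [3, 6, 3, 2]

R: 3·0+6·3 = 18 | 3·2+2·6 = 18
G: 3·6+6·1 = 24 | 3·6+2·3 = 24
Y: 3·0+6·5 = 30 | 3·6+2·6 = 30
X: 3·3+6·4 = 33 | 3·7+2·6 = 33
gcd(3,6,3,2) = 1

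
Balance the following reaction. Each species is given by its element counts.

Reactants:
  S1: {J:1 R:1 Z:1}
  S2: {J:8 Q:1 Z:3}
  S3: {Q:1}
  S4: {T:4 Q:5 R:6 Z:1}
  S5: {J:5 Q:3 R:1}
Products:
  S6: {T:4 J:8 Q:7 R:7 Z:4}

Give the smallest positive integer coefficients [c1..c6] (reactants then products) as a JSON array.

T: 3·0+3·0+2·0+4·4+1·0 = 16 | 4·4 = 16
J: 3·1+3·8+2·0+4·0+1·5 = 32 | 4·8 = 32
Q: 3·0+3·1+2·1+4·5+1·3 = 28 | 4·7 = 28
R: 3·1+3·0+2·0+4·6+1·1 = 28 | 4·7 = 28
Z: 3·1+3·3+2·0+4·1+1·0 = 16 | 4·4 = 16
gcd(3,3,2,4,1,4) = 1

Coefficients: [3, 3, 2, 4, 1, 4]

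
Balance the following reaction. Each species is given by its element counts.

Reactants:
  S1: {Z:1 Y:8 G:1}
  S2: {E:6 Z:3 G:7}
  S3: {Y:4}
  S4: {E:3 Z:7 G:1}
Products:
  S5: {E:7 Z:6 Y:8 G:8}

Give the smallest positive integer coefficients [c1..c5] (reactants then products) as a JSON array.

Coefficients: [2, 3, 2, 1, 3]

E: 2·0+3·6+2·0+1·3 = 21 | 3·7 = 21
Z: 2·1+3·3+2·0+1·7 = 18 | 3·6 = 18
Y: 2·8+3·0+2·4+1·0 = 24 | 3·8 = 24
G: 2·1+3·7+2·0+1·1 = 24 | 3·8 = 24
gcd(2,3,2,1,3) = 1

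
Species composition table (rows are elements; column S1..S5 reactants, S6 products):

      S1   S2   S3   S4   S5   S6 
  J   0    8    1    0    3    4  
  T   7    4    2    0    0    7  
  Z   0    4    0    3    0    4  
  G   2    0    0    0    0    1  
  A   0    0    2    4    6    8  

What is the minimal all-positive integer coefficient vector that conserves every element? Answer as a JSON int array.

J: 2·0+1·8+5·1+4·0+1·3 = 16 | 4·4 = 16
T: 2·7+1·4+5·2+4·0+1·0 = 28 | 4·7 = 28
Z: 2·0+1·4+5·0+4·3+1·0 = 16 | 4·4 = 16
G: 2·2+1·0+5·0+4·0+1·0 = 4 | 4·1 = 4
A: 2·0+1·0+5·2+4·4+1·6 = 32 | 4·8 = 32
gcd(2,1,5,4,1,4) = 1

Coefficients: [2, 1, 5, 4, 1, 4]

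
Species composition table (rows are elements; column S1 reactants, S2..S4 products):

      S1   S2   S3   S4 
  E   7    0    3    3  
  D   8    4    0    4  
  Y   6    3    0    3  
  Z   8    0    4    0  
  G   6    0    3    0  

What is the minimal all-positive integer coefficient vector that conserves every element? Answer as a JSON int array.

Coefficients: [3, 5, 6, 1]

E: 3·7 = 21 | 5·0+6·3+1·3 = 21
D: 3·8 = 24 | 5·4+6·0+1·4 = 24
Y: 3·6 = 18 | 5·3+6·0+1·3 = 18
Z: 3·8 = 24 | 5·0+6·4+1·0 = 24
G: 3·6 = 18 | 5·0+6·3+1·0 = 18
gcd(3,5,6,1) = 1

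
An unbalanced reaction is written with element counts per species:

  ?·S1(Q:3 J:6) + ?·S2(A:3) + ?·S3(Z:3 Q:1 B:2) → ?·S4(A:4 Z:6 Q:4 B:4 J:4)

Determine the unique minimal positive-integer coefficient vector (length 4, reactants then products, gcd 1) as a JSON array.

Coefficients: [2, 4, 6, 3]

A: 2·0+4·3+6·0 = 12 | 3·4 = 12
Z: 2·0+4·0+6·3 = 18 | 3·6 = 18
Q: 2·3+4·0+6·1 = 12 | 3·4 = 12
B: 2·0+4·0+6·2 = 12 | 3·4 = 12
J: 2·6+4·0+6·0 = 12 | 3·4 = 12
gcd(2,4,6,3) = 1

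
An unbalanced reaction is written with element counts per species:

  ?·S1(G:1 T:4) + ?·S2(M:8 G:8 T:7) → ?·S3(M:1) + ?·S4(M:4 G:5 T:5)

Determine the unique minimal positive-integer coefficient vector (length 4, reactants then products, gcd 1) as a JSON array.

Coefficients: [1, 3, 4, 5]

M: 1·0+3·8 = 24 | 4·1+5·4 = 24
G: 1·1+3·8 = 25 | 4·0+5·5 = 25
T: 1·4+3·7 = 25 | 4·0+5·5 = 25
gcd(1,3,4,5) = 1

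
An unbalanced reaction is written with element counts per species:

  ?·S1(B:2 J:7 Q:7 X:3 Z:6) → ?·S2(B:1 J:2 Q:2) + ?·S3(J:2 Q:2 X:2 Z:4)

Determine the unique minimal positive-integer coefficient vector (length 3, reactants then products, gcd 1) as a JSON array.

B: 2·2 = 4 | 4·1+3·0 = 4
J: 2·7 = 14 | 4·2+3·2 = 14
Q: 2·7 = 14 | 4·2+3·2 = 14
X: 2·3 = 6 | 4·0+3·2 = 6
Z: 2·6 = 12 | 4·0+3·4 = 12
gcd(2,4,3) = 1

Coefficients: [2, 4, 3]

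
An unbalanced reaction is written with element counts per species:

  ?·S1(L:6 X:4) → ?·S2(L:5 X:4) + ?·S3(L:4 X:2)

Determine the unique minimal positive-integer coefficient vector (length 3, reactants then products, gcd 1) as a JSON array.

L: 3·6 = 18 | 2·5+2·4 = 18
X: 3·4 = 12 | 2·4+2·2 = 12
gcd(3,2,2) = 1

Coefficients: [3, 2, 2]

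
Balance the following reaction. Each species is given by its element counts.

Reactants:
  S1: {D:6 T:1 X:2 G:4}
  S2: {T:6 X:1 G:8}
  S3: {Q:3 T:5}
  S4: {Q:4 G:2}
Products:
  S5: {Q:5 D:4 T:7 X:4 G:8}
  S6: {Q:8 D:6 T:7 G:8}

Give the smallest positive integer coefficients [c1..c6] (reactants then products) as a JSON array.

Coefficients: [5, 2, 5, 6, 3, 3]

Q: 5·0+2·0+5·3+6·4 = 39 | 3·5+3·8 = 39
D: 5·6+2·0+5·0+6·0 = 30 | 3·4+3·6 = 30
T: 5·1+2·6+5·5+6·0 = 42 | 3·7+3·7 = 42
X: 5·2+2·1+5·0+6·0 = 12 | 3·4+3·0 = 12
G: 5·4+2·8+5·0+6·2 = 48 | 3·8+3·8 = 48
gcd(5,2,5,6,3,3) = 1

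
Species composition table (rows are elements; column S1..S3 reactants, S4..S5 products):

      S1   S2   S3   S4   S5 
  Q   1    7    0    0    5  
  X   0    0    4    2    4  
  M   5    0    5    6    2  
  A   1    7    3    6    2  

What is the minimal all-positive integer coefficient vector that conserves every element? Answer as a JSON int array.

Coefficients: [1, 2, 5, 4, 3]

Q: 1·1+2·7+5·0 = 15 | 4·0+3·5 = 15
X: 1·0+2·0+5·4 = 20 | 4·2+3·4 = 20
M: 1·5+2·0+5·5 = 30 | 4·6+3·2 = 30
A: 1·1+2·7+5·3 = 30 | 4·6+3·2 = 30
gcd(1,2,5,4,3) = 1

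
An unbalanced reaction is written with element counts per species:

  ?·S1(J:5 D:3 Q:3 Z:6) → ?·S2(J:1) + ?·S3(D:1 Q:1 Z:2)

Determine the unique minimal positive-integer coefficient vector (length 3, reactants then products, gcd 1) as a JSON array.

Coefficients: [1, 5, 3]

J: 1·5 = 5 | 5·1+3·0 = 5
D: 1·3 = 3 | 5·0+3·1 = 3
Q: 1·3 = 3 | 5·0+3·1 = 3
Z: 1·6 = 6 | 5·0+3·2 = 6
gcd(1,5,3) = 1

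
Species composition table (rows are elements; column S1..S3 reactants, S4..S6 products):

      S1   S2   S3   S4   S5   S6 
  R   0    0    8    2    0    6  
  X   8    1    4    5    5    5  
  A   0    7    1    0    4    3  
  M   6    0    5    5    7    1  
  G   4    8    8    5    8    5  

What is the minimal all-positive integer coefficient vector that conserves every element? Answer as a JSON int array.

Coefficients: [4, 1, 3, 6, 1, 2]

R: 4·0+1·0+3·8 = 24 | 6·2+1·0+2·6 = 24
X: 4·8+1·1+3·4 = 45 | 6·5+1·5+2·5 = 45
A: 4·0+1·7+3·1 = 10 | 6·0+1·4+2·3 = 10
M: 4·6+1·0+3·5 = 39 | 6·5+1·7+2·1 = 39
G: 4·4+1·8+3·8 = 48 | 6·5+1·8+2·5 = 48
gcd(4,1,3,6,1,2) = 1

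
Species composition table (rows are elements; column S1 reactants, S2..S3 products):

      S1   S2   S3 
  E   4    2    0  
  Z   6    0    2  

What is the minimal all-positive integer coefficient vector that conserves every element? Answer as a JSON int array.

Coefficients: [1, 2, 3]

E: 1·4 = 4 | 2·2+3·0 = 4
Z: 1·6 = 6 | 2·0+3·2 = 6
gcd(1,2,3) = 1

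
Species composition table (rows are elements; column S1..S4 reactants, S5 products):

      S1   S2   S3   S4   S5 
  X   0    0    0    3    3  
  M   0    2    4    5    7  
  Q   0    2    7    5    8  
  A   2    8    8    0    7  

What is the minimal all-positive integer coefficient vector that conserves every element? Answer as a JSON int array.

X: 5·0+2·0+2·0+6·3 = 18 | 6·3 = 18
M: 5·0+2·2+2·4+6·5 = 42 | 6·7 = 42
Q: 5·0+2·2+2·7+6·5 = 48 | 6·8 = 48
A: 5·2+2·8+2·8+6·0 = 42 | 6·7 = 42
gcd(5,2,2,6,6) = 1

Coefficients: [5, 2, 2, 6, 6]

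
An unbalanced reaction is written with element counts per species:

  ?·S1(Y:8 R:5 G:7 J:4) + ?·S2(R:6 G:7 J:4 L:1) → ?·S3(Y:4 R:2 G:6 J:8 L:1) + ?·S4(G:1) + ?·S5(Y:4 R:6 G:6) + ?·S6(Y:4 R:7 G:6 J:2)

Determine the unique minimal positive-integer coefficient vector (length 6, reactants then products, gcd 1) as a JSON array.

Y: 4·8+3·0 = 32 | 3·4+1·0+3·4+2·4 = 32
R: 4·5+3·6 = 38 | 3·2+1·0+3·6+2·7 = 38
G: 4·7+3·7 = 49 | 3·6+1·1+3·6+2·6 = 49
J: 4·4+3·4 = 28 | 3·8+1·0+3·0+2·2 = 28
L: 4·0+3·1 = 3 | 3·1+1·0+3·0+2·0 = 3
gcd(4,3,3,1,3,2) = 1

Coefficients: [4, 3, 3, 1, 3, 2]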